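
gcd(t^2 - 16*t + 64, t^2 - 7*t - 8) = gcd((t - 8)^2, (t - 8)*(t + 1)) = t - 8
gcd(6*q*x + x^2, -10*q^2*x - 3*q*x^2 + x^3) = x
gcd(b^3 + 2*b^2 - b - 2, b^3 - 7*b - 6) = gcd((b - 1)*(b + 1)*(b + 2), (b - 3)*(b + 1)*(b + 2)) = b^2 + 3*b + 2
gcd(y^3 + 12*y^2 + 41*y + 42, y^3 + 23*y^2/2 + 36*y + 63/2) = y^2 + 10*y + 21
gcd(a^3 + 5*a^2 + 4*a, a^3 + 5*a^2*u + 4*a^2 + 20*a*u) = a^2 + 4*a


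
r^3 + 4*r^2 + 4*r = r*(r + 2)^2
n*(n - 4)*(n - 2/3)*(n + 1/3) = n^4 - 13*n^3/3 + 10*n^2/9 + 8*n/9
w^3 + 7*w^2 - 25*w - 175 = (w - 5)*(w + 5)*(w + 7)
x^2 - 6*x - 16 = (x - 8)*(x + 2)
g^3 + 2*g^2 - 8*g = g*(g - 2)*(g + 4)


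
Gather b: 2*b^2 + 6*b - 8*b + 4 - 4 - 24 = 2*b^2 - 2*b - 24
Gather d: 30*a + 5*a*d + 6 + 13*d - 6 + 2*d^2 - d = 30*a + 2*d^2 + d*(5*a + 12)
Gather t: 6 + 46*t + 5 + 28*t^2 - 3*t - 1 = 28*t^2 + 43*t + 10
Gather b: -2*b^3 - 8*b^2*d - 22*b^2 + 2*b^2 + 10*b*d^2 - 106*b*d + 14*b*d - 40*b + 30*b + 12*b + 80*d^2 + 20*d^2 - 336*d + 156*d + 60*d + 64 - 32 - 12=-2*b^3 + b^2*(-8*d - 20) + b*(10*d^2 - 92*d + 2) + 100*d^2 - 120*d + 20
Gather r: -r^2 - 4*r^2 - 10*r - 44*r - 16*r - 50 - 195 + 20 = -5*r^2 - 70*r - 225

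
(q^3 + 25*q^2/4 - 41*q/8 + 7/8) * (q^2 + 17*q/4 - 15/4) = q^5 + 21*q^4/2 + 283*q^3/16 - 1419*q^2/32 + 367*q/16 - 105/32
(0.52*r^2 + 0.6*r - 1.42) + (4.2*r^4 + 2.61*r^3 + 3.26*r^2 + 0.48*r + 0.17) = 4.2*r^4 + 2.61*r^3 + 3.78*r^2 + 1.08*r - 1.25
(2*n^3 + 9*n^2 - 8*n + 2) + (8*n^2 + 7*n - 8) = 2*n^3 + 17*n^2 - n - 6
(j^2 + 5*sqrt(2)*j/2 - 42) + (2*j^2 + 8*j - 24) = 3*j^2 + 5*sqrt(2)*j/2 + 8*j - 66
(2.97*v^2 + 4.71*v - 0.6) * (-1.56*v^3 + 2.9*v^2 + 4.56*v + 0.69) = -4.6332*v^5 + 1.2654*v^4 + 28.1382*v^3 + 21.7869*v^2 + 0.5139*v - 0.414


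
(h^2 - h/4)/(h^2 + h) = (h - 1/4)/(h + 1)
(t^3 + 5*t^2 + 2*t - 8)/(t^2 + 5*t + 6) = (t^2 + 3*t - 4)/(t + 3)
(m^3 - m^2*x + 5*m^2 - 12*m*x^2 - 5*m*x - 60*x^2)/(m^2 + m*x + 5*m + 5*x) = (m^2 - m*x - 12*x^2)/(m + x)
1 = 1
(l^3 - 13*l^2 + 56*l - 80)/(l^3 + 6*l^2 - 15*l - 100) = (l^2 - 9*l + 20)/(l^2 + 10*l + 25)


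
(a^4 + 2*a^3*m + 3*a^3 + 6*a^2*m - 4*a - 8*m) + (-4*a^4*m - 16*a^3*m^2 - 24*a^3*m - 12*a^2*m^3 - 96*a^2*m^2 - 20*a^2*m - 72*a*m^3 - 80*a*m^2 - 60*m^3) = -4*a^4*m + a^4 - 16*a^3*m^2 - 22*a^3*m + 3*a^3 - 12*a^2*m^3 - 96*a^2*m^2 - 14*a^2*m - 72*a*m^3 - 80*a*m^2 - 4*a - 60*m^3 - 8*m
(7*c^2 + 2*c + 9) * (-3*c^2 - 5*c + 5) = -21*c^4 - 41*c^3 - 2*c^2 - 35*c + 45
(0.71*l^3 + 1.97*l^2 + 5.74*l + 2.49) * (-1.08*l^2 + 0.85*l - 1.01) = -0.7668*l^5 - 1.5241*l^4 - 5.2418*l^3 + 0.2001*l^2 - 3.6809*l - 2.5149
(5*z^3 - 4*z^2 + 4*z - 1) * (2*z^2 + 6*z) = 10*z^5 + 22*z^4 - 16*z^3 + 22*z^2 - 6*z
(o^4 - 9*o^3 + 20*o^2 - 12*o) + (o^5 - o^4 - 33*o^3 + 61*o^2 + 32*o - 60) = o^5 - 42*o^3 + 81*o^2 + 20*o - 60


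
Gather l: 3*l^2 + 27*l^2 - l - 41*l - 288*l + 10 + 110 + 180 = 30*l^2 - 330*l + 300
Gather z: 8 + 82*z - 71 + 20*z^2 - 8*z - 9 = 20*z^2 + 74*z - 72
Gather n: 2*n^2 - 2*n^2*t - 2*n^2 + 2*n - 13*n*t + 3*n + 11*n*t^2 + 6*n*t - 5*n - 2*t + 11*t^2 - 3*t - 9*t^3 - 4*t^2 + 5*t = -2*n^2*t + n*(11*t^2 - 7*t) - 9*t^3 + 7*t^2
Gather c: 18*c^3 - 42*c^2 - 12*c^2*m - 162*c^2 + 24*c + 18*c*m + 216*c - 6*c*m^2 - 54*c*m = 18*c^3 + c^2*(-12*m - 204) + c*(-6*m^2 - 36*m + 240)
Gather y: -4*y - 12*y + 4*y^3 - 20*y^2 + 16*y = 4*y^3 - 20*y^2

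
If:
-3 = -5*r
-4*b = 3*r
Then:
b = -9/20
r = 3/5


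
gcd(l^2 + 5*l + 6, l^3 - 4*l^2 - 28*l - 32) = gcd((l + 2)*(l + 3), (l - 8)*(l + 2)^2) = l + 2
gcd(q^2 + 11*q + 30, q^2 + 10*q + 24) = q + 6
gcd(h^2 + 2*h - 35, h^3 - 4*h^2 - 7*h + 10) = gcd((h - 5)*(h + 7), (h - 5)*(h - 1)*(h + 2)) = h - 5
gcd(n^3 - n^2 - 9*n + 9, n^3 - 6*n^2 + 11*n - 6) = n^2 - 4*n + 3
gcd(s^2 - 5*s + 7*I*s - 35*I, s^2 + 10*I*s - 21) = s + 7*I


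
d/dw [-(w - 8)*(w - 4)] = 12 - 2*w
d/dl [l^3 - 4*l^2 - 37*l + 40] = 3*l^2 - 8*l - 37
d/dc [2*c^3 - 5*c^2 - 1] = 2*c*(3*c - 5)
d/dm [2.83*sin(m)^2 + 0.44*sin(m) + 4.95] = (5.66*sin(m) + 0.44)*cos(m)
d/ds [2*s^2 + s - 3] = 4*s + 1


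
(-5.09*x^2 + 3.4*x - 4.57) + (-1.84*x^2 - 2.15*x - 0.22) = -6.93*x^2 + 1.25*x - 4.79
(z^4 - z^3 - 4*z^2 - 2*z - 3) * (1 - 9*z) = -9*z^5 + 10*z^4 + 35*z^3 + 14*z^2 + 25*z - 3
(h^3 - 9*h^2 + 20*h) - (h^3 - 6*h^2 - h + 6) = -3*h^2 + 21*h - 6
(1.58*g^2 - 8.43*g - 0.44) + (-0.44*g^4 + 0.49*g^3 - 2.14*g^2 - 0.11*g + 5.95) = -0.44*g^4 + 0.49*g^3 - 0.56*g^2 - 8.54*g + 5.51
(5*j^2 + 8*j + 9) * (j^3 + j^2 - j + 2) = 5*j^5 + 13*j^4 + 12*j^3 + 11*j^2 + 7*j + 18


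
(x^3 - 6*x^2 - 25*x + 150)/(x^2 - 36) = (x^2 - 25)/(x + 6)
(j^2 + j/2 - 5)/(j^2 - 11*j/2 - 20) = (j - 2)/(j - 8)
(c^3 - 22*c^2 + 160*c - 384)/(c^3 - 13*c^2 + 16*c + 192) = (c - 6)/(c + 3)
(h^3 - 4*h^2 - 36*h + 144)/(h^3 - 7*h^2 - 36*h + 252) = (h - 4)/(h - 7)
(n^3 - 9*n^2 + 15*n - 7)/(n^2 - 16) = (n^3 - 9*n^2 + 15*n - 7)/(n^2 - 16)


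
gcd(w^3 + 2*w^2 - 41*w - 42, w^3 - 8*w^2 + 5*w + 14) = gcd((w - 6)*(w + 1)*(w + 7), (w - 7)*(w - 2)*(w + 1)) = w + 1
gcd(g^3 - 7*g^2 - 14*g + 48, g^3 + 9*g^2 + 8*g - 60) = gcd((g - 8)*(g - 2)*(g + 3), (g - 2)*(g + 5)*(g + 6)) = g - 2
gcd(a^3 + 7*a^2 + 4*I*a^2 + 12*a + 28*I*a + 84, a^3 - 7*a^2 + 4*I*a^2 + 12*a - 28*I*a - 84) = a^2 + 4*I*a + 12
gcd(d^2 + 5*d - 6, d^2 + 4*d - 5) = d - 1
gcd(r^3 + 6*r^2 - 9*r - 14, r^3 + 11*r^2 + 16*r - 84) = r^2 + 5*r - 14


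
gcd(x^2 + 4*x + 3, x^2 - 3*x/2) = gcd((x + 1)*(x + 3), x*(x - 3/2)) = 1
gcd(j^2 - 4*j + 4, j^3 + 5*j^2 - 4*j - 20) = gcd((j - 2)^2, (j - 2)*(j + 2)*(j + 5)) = j - 2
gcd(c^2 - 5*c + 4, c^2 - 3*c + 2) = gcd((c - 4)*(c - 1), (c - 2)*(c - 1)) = c - 1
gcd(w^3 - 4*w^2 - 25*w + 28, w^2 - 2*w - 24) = w + 4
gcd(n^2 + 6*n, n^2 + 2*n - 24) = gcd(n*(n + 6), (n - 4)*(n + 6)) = n + 6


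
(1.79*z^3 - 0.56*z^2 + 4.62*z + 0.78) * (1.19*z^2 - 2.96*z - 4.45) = 2.1301*z^5 - 5.9648*z^4 - 0.8101*z^3 - 10.255*z^2 - 22.8678*z - 3.471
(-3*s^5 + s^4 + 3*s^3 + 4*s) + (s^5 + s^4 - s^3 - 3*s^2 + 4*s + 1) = -2*s^5 + 2*s^4 + 2*s^3 - 3*s^2 + 8*s + 1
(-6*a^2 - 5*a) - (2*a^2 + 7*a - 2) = -8*a^2 - 12*a + 2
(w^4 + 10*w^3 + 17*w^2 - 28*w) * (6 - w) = -w^5 - 4*w^4 + 43*w^3 + 130*w^2 - 168*w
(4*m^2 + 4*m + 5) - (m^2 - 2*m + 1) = 3*m^2 + 6*m + 4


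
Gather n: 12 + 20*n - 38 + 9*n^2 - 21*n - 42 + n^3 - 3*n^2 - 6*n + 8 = n^3 + 6*n^2 - 7*n - 60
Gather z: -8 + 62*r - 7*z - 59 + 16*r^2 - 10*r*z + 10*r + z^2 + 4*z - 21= 16*r^2 + 72*r + z^2 + z*(-10*r - 3) - 88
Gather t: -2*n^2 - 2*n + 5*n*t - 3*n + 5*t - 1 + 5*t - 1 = -2*n^2 - 5*n + t*(5*n + 10) - 2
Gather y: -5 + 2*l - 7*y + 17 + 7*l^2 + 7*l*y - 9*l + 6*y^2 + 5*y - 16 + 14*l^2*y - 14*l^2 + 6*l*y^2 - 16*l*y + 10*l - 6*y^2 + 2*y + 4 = -7*l^2 + 6*l*y^2 + 3*l + y*(14*l^2 - 9*l)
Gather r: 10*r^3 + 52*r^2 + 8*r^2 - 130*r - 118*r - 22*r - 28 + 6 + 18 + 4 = 10*r^3 + 60*r^2 - 270*r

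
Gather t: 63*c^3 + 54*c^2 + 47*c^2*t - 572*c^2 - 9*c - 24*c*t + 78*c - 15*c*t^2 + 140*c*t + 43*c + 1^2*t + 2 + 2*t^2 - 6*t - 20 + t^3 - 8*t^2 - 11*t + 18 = 63*c^3 - 518*c^2 + 112*c + t^3 + t^2*(-15*c - 6) + t*(47*c^2 + 116*c - 16)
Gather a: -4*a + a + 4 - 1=3 - 3*a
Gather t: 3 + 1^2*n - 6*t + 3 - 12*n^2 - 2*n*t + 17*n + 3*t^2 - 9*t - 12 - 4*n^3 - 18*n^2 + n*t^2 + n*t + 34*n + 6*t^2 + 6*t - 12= -4*n^3 - 30*n^2 + 52*n + t^2*(n + 9) + t*(-n - 9) - 18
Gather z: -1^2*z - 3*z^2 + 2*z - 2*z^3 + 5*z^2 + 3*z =-2*z^3 + 2*z^2 + 4*z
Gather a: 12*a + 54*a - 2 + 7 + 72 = 66*a + 77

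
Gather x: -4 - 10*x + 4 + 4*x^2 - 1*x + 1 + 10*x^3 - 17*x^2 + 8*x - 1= 10*x^3 - 13*x^2 - 3*x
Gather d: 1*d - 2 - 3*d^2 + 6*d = -3*d^2 + 7*d - 2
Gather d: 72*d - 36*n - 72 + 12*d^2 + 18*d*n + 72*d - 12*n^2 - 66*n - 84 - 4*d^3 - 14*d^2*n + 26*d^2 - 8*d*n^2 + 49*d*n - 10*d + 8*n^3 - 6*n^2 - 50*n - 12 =-4*d^3 + d^2*(38 - 14*n) + d*(-8*n^2 + 67*n + 134) + 8*n^3 - 18*n^2 - 152*n - 168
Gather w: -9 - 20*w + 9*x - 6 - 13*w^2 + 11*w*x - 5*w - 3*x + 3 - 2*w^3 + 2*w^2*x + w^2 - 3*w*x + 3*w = -2*w^3 + w^2*(2*x - 12) + w*(8*x - 22) + 6*x - 12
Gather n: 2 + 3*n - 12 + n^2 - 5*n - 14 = n^2 - 2*n - 24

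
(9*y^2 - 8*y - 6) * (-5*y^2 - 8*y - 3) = -45*y^4 - 32*y^3 + 67*y^2 + 72*y + 18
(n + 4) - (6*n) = 4 - 5*n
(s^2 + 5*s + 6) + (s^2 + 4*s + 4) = 2*s^2 + 9*s + 10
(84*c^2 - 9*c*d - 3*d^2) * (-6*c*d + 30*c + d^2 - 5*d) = -504*c^3*d + 2520*c^3 + 138*c^2*d^2 - 690*c^2*d + 9*c*d^3 - 45*c*d^2 - 3*d^4 + 15*d^3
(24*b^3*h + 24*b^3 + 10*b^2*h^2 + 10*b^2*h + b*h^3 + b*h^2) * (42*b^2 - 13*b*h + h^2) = 1008*b^5*h + 1008*b^5 + 108*b^4*h^2 + 108*b^4*h - 64*b^3*h^3 - 64*b^3*h^2 - 3*b^2*h^4 - 3*b^2*h^3 + b*h^5 + b*h^4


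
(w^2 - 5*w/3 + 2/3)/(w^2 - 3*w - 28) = (-3*w^2 + 5*w - 2)/(3*(-w^2 + 3*w + 28))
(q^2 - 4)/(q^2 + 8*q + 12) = (q - 2)/(q + 6)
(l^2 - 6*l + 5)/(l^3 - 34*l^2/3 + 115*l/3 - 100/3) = 3*(l - 1)/(3*l^2 - 19*l + 20)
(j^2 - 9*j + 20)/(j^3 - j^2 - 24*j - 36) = (-j^2 + 9*j - 20)/(-j^3 + j^2 + 24*j + 36)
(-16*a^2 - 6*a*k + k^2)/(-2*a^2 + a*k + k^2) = (8*a - k)/(a - k)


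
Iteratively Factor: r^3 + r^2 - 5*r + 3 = (r - 1)*(r^2 + 2*r - 3) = (r - 1)*(r + 3)*(r - 1)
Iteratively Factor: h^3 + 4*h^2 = (h)*(h^2 + 4*h) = h^2*(h + 4)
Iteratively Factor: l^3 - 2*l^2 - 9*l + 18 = (l - 2)*(l^2 - 9) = (l - 3)*(l - 2)*(l + 3)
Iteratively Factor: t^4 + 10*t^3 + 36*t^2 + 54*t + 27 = (t + 3)*(t^3 + 7*t^2 + 15*t + 9) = (t + 3)^2*(t^2 + 4*t + 3) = (t + 1)*(t + 3)^2*(t + 3)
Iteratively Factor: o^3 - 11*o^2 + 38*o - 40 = (o - 2)*(o^2 - 9*o + 20) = (o - 5)*(o - 2)*(o - 4)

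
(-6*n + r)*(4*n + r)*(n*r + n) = -24*n^3*r - 24*n^3 - 2*n^2*r^2 - 2*n^2*r + n*r^3 + n*r^2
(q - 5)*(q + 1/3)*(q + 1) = q^3 - 11*q^2/3 - 19*q/3 - 5/3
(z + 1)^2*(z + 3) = z^3 + 5*z^2 + 7*z + 3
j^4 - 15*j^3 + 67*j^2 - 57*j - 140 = (j - 7)*(j - 5)*(j - 4)*(j + 1)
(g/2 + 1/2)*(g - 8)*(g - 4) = g^3/2 - 11*g^2/2 + 10*g + 16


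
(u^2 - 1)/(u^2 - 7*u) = (u^2 - 1)/(u*(u - 7))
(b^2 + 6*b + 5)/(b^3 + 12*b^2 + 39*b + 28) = (b + 5)/(b^2 + 11*b + 28)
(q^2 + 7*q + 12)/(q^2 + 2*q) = (q^2 + 7*q + 12)/(q*(q + 2))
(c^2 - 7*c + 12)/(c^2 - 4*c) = (c - 3)/c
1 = 1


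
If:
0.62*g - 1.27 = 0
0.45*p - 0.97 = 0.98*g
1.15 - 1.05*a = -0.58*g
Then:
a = 2.23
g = 2.05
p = 6.62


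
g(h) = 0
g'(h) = 0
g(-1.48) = 0.00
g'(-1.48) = 0.00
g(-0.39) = 0.00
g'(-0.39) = 0.00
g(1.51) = 0.00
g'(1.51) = 0.00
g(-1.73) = 0.00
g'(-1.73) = 0.00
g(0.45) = 0.00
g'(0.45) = 0.00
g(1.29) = 0.00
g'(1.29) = 0.00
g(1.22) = 0.00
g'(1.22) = 0.00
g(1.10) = 0.00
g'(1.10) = 0.00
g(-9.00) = 0.00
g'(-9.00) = 0.00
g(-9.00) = 0.00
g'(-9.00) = 0.00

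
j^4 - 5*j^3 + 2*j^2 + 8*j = j*(j - 4)*(j - 2)*(j + 1)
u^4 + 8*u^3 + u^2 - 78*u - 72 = (u - 3)*(u + 1)*(u + 4)*(u + 6)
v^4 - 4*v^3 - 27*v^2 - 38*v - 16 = (v - 8)*(v + 1)^2*(v + 2)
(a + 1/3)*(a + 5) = a^2 + 16*a/3 + 5/3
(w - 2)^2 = w^2 - 4*w + 4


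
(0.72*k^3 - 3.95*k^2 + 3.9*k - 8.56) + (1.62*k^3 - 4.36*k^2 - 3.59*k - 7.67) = 2.34*k^3 - 8.31*k^2 + 0.31*k - 16.23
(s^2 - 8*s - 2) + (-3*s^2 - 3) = -2*s^2 - 8*s - 5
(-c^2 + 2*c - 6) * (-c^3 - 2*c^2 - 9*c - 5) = c^5 + 11*c^3 - c^2 + 44*c + 30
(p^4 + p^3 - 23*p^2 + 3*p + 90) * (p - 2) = p^5 - p^4 - 25*p^3 + 49*p^2 + 84*p - 180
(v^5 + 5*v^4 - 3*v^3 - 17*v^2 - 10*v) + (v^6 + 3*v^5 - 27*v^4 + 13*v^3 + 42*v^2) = v^6 + 4*v^5 - 22*v^4 + 10*v^3 + 25*v^2 - 10*v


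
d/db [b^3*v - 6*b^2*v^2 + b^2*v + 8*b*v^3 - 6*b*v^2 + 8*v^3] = v*(3*b^2 - 12*b*v + 2*b + 8*v^2 - 6*v)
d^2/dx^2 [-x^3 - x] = -6*x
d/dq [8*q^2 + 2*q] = 16*q + 2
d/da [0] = 0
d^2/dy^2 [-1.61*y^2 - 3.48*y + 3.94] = -3.22000000000000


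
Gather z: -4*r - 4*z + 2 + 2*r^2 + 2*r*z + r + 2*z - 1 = 2*r^2 - 3*r + z*(2*r - 2) + 1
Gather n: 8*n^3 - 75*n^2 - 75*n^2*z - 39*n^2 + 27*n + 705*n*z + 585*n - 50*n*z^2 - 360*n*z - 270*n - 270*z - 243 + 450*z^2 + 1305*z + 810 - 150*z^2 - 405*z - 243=8*n^3 + n^2*(-75*z - 114) + n*(-50*z^2 + 345*z + 342) + 300*z^2 + 630*z + 324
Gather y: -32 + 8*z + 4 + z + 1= 9*z - 27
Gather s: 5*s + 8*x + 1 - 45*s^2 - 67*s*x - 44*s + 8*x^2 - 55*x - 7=-45*s^2 + s*(-67*x - 39) + 8*x^2 - 47*x - 6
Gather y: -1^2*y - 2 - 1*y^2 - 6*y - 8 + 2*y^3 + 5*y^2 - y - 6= 2*y^3 + 4*y^2 - 8*y - 16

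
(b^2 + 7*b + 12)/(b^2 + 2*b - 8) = (b + 3)/(b - 2)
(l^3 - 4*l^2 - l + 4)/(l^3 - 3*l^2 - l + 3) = (l - 4)/(l - 3)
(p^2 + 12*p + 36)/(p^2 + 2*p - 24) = (p + 6)/(p - 4)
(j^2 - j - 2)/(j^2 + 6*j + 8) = (j^2 - j - 2)/(j^2 + 6*j + 8)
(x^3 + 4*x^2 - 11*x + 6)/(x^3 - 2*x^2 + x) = (x + 6)/x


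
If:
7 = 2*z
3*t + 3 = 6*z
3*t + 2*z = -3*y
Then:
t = 6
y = -25/3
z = 7/2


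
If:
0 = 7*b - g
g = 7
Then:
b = 1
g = 7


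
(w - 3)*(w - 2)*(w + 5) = w^3 - 19*w + 30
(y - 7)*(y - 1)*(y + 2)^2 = y^4 - 4*y^3 - 21*y^2 - 4*y + 28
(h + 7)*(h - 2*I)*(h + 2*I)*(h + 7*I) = h^4 + 7*h^3 + 7*I*h^3 + 4*h^2 + 49*I*h^2 + 28*h + 28*I*h + 196*I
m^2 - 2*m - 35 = (m - 7)*(m + 5)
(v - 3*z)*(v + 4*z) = v^2 + v*z - 12*z^2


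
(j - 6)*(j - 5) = j^2 - 11*j + 30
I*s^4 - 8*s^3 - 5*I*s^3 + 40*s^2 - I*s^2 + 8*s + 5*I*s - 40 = (s - 5)*(s + 1)*(s + 8*I)*(I*s - I)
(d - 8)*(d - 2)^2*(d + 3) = d^4 - 9*d^3 + 76*d - 96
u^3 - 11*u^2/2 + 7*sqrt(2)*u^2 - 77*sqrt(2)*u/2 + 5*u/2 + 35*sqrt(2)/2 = (u - 5)*(u - 1/2)*(u + 7*sqrt(2))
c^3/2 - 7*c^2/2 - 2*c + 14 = (c/2 + 1)*(c - 7)*(c - 2)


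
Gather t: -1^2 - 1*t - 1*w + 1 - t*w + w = t*(-w - 1)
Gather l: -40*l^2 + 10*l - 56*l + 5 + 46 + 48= -40*l^2 - 46*l + 99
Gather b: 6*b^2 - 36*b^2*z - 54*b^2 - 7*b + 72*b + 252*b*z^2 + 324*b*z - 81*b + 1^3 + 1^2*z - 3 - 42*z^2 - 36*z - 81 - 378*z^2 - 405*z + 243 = b^2*(-36*z - 48) + b*(252*z^2 + 324*z - 16) - 420*z^2 - 440*z + 160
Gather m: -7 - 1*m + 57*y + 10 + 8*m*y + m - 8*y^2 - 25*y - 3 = 8*m*y - 8*y^2 + 32*y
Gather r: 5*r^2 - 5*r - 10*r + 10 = 5*r^2 - 15*r + 10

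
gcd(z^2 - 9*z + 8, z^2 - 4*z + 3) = z - 1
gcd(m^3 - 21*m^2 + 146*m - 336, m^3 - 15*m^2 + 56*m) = m^2 - 15*m + 56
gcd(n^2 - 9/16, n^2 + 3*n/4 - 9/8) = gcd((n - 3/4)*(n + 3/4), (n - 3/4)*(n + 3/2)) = n - 3/4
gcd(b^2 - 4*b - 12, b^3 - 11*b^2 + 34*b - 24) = b - 6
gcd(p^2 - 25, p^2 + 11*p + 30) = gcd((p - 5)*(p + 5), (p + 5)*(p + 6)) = p + 5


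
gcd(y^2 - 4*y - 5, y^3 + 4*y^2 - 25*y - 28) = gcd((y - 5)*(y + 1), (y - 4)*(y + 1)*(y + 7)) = y + 1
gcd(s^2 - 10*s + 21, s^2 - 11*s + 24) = s - 3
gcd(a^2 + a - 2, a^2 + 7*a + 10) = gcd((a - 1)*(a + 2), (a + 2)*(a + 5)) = a + 2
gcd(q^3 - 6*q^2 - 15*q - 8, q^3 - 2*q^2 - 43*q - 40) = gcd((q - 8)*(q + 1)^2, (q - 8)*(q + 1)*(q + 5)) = q^2 - 7*q - 8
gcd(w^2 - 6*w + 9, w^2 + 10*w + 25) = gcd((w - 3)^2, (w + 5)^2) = 1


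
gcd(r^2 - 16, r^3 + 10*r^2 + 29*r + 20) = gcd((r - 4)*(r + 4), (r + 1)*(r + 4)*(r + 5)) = r + 4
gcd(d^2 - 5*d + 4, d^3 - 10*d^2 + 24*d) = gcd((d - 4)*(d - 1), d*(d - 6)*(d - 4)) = d - 4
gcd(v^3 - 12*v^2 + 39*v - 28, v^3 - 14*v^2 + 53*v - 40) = v - 1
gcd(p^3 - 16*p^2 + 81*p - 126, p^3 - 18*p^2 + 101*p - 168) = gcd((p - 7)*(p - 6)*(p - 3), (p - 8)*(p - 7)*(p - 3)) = p^2 - 10*p + 21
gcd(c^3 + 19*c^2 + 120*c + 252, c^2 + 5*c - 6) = c + 6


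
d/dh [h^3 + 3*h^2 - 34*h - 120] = 3*h^2 + 6*h - 34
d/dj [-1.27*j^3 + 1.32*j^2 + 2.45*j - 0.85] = -3.81*j^2 + 2.64*j + 2.45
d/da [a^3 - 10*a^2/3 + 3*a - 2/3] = 3*a^2 - 20*a/3 + 3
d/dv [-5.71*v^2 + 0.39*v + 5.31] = 0.39 - 11.42*v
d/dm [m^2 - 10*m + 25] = 2*m - 10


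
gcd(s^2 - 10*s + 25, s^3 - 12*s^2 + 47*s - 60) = s - 5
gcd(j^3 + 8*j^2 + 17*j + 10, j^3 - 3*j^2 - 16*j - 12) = j^2 + 3*j + 2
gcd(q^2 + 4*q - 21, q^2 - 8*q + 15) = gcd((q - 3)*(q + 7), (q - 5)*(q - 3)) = q - 3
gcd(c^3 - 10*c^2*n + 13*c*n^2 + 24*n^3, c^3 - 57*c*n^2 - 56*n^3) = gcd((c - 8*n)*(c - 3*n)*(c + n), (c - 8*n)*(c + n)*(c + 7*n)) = c^2 - 7*c*n - 8*n^2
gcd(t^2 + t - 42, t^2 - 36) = t - 6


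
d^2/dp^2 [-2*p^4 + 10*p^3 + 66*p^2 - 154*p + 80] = -24*p^2 + 60*p + 132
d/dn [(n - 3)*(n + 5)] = 2*n + 2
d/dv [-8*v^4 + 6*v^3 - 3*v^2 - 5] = 2*v*(-16*v^2 + 9*v - 3)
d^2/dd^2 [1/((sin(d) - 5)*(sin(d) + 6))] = (-4*sin(d)^4 - 3*sin(d)^3 - 115*sin(d)^2 - 24*sin(d) + 62)/((sin(d) - 5)^3*(sin(d) + 6)^3)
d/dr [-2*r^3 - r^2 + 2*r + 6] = -6*r^2 - 2*r + 2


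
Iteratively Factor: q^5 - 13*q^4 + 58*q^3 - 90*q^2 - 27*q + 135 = (q - 5)*(q^4 - 8*q^3 + 18*q^2 - 27) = (q - 5)*(q - 3)*(q^3 - 5*q^2 + 3*q + 9) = (q - 5)*(q - 3)^2*(q^2 - 2*q - 3) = (q - 5)*(q - 3)^3*(q + 1)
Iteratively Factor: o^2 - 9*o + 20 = (o - 5)*(o - 4)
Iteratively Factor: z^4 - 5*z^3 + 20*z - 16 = (z - 2)*(z^3 - 3*z^2 - 6*z + 8) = (z - 2)*(z + 2)*(z^2 - 5*z + 4) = (z - 4)*(z - 2)*(z + 2)*(z - 1)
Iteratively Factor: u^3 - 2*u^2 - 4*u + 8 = (u - 2)*(u^2 - 4) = (u - 2)*(u + 2)*(u - 2)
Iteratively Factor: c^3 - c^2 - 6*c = (c)*(c^2 - c - 6) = c*(c + 2)*(c - 3)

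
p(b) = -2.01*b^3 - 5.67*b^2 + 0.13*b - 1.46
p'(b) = -6.03*b^2 - 11.34*b + 0.13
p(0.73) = -5.17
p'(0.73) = -11.36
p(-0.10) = -1.53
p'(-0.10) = 1.20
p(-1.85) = -8.38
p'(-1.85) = 0.47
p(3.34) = -139.17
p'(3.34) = -105.01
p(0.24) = -1.78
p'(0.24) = -2.94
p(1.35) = -16.56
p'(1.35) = -26.17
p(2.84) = -92.86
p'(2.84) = -80.71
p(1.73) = -28.61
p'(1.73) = -37.54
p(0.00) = -1.46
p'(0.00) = 0.13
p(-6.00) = 227.80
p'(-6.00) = -148.91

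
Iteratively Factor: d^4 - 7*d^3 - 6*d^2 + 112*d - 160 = (d - 5)*(d^3 - 2*d^2 - 16*d + 32) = (d - 5)*(d + 4)*(d^2 - 6*d + 8) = (d - 5)*(d - 2)*(d + 4)*(d - 4)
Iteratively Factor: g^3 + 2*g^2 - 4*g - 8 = (g + 2)*(g^2 - 4) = (g - 2)*(g + 2)*(g + 2)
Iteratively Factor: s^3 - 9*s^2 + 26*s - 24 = (s - 4)*(s^2 - 5*s + 6) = (s - 4)*(s - 2)*(s - 3)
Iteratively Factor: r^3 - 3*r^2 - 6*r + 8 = (r - 1)*(r^2 - 2*r - 8) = (r - 4)*(r - 1)*(r + 2)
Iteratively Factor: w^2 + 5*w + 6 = (w + 3)*(w + 2)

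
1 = 1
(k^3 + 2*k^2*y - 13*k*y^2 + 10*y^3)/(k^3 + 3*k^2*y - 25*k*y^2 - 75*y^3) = (-k^2 + 3*k*y - 2*y^2)/(-k^2 + 2*k*y + 15*y^2)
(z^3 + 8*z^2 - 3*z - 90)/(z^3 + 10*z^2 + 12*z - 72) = (z^2 + 2*z - 15)/(z^2 + 4*z - 12)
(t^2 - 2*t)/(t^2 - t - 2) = t/(t + 1)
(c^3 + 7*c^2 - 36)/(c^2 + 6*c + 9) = (c^2 + 4*c - 12)/(c + 3)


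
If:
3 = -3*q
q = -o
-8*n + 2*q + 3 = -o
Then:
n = 1/4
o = 1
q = -1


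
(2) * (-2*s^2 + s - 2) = -4*s^2 + 2*s - 4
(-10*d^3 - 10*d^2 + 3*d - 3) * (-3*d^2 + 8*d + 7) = 30*d^5 - 50*d^4 - 159*d^3 - 37*d^2 - 3*d - 21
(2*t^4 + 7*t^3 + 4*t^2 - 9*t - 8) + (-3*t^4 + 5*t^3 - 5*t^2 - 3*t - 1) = -t^4 + 12*t^3 - t^2 - 12*t - 9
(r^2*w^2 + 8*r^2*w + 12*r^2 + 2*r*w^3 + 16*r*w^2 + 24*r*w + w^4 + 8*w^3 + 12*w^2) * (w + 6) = r^2*w^3 + 14*r^2*w^2 + 60*r^2*w + 72*r^2 + 2*r*w^4 + 28*r*w^3 + 120*r*w^2 + 144*r*w + w^5 + 14*w^4 + 60*w^3 + 72*w^2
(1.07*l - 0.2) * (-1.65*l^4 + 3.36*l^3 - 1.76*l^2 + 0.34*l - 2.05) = -1.7655*l^5 + 3.9252*l^4 - 2.5552*l^3 + 0.7158*l^2 - 2.2615*l + 0.41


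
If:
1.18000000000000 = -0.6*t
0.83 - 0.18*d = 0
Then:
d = 4.61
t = -1.97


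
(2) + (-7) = -5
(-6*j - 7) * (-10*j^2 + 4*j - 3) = 60*j^3 + 46*j^2 - 10*j + 21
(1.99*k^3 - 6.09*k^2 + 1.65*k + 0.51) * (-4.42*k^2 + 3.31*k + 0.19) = -8.7958*k^5 + 33.5047*k^4 - 27.0728*k^3 + 2.0502*k^2 + 2.0016*k + 0.0969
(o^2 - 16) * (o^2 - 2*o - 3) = o^4 - 2*o^3 - 19*o^2 + 32*o + 48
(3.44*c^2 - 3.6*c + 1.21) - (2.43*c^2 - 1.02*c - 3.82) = 1.01*c^2 - 2.58*c + 5.03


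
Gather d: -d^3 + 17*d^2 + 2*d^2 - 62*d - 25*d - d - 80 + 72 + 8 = -d^3 + 19*d^2 - 88*d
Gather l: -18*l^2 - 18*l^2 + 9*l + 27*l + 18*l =-36*l^2 + 54*l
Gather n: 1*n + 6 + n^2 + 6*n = n^2 + 7*n + 6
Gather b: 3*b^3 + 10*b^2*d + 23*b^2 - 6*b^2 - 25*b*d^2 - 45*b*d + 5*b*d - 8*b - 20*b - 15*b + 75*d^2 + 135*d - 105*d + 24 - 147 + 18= 3*b^3 + b^2*(10*d + 17) + b*(-25*d^2 - 40*d - 43) + 75*d^2 + 30*d - 105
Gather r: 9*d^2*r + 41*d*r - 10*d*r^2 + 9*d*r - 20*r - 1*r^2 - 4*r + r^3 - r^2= r^3 + r^2*(-10*d - 2) + r*(9*d^2 + 50*d - 24)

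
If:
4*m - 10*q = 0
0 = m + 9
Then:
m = -9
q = -18/5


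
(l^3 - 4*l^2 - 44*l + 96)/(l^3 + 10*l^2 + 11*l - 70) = (l^2 - 2*l - 48)/(l^2 + 12*l + 35)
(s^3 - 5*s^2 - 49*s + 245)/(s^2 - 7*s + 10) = (s^2 - 49)/(s - 2)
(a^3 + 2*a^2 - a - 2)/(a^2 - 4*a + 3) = (a^2 + 3*a + 2)/(a - 3)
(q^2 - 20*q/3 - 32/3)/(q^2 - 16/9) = 3*(q - 8)/(3*q - 4)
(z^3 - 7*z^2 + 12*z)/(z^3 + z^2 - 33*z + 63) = z*(z - 4)/(z^2 + 4*z - 21)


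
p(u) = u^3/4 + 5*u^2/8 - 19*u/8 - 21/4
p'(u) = 3*u^2/4 + 5*u/4 - 19/8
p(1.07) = -6.77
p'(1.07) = -0.18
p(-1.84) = -0.32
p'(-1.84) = -2.14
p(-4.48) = -4.54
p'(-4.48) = 7.08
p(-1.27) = -1.74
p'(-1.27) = -2.75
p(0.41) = -6.10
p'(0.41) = -1.74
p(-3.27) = 0.46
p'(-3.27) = 1.56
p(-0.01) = -5.23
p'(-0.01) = -2.39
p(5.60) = 44.95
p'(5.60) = 28.14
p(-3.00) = 0.75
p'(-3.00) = 0.62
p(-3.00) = 0.75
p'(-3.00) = 0.62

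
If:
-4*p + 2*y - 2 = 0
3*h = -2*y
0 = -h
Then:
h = 0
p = -1/2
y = 0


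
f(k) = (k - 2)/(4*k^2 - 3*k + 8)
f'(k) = (3 - 8*k)*(k - 2)/(4*k^2 - 3*k + 8)^2 + 1/(4*k^2 - 3*k + 8) = (4*k^2 - 3*k - (k - 2)*(8*k - 3) + 8)/(4*k^2 - 3*k + 8)^2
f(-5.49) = -0.05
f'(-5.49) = -0.01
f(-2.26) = -0.12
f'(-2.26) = -0.04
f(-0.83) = -0.21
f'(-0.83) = -0.08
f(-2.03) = -0.13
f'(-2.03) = -0.05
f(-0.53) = -0.24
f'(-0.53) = -0.07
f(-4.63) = -0.06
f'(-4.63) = -0.01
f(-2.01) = -0.13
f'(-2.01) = -0.05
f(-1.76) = -0.15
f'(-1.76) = -0.06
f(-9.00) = -0.03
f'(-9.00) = 0.00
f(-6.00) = -0.05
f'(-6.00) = -0.00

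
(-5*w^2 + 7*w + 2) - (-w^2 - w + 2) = -4*w^2 + 8*w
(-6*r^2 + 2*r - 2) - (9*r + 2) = -6*r^2 - 7*r - 4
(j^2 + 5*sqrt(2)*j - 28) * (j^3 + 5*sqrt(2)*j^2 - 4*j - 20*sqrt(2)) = j^5 + 10*sqrt(2)*j^4 + 18*j^3 - 180*sqrt(2)*j^2 - 88*j + 560*sqrt(2)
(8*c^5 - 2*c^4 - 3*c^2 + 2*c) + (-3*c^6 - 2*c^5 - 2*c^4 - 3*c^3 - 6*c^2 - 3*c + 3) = -3*c^6 + 6*c^5 - 4*c^4 - 3*c^3 - 9*c^2 - c + 3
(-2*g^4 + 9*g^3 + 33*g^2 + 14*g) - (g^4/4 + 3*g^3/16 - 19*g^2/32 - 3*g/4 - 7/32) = -9*g^4/4 + 141*g^3/16 + 1075*g^2/32 + 59*g/4 + 7/32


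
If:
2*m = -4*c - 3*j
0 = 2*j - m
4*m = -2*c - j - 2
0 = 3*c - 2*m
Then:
No Solution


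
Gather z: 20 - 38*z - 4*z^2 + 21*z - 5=-4*z^2 - 17*z + 15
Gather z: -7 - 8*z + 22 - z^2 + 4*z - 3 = -z^2 - 4*z + 12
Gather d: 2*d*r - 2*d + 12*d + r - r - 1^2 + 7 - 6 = d*(2*r + 10)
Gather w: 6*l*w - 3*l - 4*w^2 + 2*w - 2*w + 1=6*l*w - 3*l - 4*w^2 + 1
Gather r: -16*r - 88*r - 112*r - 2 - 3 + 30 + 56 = 81 - 216*r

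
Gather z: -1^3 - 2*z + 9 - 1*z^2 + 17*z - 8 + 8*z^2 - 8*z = 7*z^2 + 7*z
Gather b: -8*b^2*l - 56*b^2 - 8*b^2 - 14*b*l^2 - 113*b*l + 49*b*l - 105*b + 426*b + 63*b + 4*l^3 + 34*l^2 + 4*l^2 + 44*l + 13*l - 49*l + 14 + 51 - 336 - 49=b^2*(-8*l - 64) + b*(-14*l^2 - 64*l + 384) + 4*l^3 + 38*l^2 + 8*l - 320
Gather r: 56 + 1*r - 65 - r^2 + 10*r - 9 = -r^2 + 11*r - 18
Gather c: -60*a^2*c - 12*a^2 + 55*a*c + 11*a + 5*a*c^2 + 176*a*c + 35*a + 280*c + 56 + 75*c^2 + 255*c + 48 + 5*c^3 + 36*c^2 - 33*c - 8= -12*a^2 + 46*a + 5*c^3 + c^2*(5*a + 111) + c*(-60*a^2 + 231*a + 502) + 96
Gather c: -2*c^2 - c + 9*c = -2*c^2 + 8*c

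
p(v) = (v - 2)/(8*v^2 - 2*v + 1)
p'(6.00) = 0.00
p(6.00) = 0.01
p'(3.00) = 0.00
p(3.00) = 0.01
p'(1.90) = 0.04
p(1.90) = -0.00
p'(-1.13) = -0.27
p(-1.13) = -0.23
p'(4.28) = -0.00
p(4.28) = 0.02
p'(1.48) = 0.11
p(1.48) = -0.03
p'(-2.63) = -0.04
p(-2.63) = -0.08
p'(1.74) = 0.06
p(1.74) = -0.01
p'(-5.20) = -0.01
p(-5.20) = -0.03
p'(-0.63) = -0.89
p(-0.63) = -0.48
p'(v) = (2 - 16*v)*(v - 2)/(8*v^2 - 2*v + 1)^2 + 1/(8*v^2 - 2*v + 1) = (-8*v^2 + 32*v - 3)/(64*v^4 - 32*v^3 + 20*v^2 - 4*v + 1)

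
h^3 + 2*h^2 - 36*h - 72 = (h - 6)*(h + 2)*(h + 6)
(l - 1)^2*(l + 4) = l^3 + 2*l^2 - 7*l + 4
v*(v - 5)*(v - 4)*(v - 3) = v^4 - 12*v^3 + 47*v^2 - 60*v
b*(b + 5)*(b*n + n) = b^3*n + 6*b^2*n + 5*b*n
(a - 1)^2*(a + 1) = a^3 - a^2 - a + 1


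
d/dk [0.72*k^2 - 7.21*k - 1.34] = 1.44*k - 7.21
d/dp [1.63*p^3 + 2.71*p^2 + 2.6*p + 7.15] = 4.89*p^2 + 5.42*p + 2.6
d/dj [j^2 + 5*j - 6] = 2*j + 5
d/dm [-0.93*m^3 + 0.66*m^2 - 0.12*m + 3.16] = -2.79*m^2 + 1.32*m - 0.12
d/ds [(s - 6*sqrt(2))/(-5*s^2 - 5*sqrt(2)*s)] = (s^2 - 12*sqrt(2)*s - 12)/(5*s^2*(s^2 + 2*sqrt(2)*s + 2))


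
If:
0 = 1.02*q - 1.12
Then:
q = 1.10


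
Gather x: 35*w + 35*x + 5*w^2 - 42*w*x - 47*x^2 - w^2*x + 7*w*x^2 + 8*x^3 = 5*w^2 + 35*w + 8*x^3 + x^2*(7*w - 47) + x*(-w^2 - 42*w + 35)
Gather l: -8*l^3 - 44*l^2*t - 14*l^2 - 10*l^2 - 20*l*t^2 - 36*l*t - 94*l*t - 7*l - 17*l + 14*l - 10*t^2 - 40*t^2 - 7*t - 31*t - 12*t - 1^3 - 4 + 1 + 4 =-8*l^3 + l^2*(-44*t - 24) + l*(-20*t^2 - 130*t - 10) - 50*t^2 - 50*t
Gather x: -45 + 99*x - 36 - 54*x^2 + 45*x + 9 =-54*x^2 + 144*x - 72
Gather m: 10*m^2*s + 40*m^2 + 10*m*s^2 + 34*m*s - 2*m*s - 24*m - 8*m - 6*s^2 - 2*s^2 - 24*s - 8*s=m^2*(10*s + 40) + m*(10*s^2 + 32*s - 32) - 8*s^2 - 32*s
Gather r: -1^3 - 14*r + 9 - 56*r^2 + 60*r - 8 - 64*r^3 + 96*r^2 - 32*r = -64*r^3 + 40*r^2 + 14*r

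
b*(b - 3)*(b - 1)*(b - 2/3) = b^4 - 14*b^3/3 + 17*b^2/3 - 2*b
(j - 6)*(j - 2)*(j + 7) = j^3 - j^2 - 44*j + 84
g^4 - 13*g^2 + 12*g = g*(g - 3)*(g - 1)*(g + 4)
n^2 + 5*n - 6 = (n - 1)*(n + 6)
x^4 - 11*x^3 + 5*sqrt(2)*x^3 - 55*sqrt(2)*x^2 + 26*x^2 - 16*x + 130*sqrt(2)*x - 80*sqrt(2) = (x - 8)*(x - 2)*(x - 1)*(x + 5*sqrt(2))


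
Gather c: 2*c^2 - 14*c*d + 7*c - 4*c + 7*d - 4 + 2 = 2*c^2 + c*(3 - 14*d) + 7*d - 2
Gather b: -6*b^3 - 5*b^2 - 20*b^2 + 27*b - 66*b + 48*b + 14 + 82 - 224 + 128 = -6*b^3 - 25*b^2 + 9*b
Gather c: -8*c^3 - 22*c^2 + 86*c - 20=-8*c^3 - 22*c^2 + 86*c - 20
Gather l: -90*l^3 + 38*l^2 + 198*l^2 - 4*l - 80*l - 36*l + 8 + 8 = -90*l^3 + 236*l^2 - 120*l + 16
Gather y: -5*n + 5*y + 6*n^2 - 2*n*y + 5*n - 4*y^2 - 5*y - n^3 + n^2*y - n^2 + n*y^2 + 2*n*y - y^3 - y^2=-n^3 + n^2*y + 5*n^2 - y^3 + y^2*(n - 5)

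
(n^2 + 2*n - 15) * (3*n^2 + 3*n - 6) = 3*n^4 + 9*n^3 - 45*n^2 - 57*n + 90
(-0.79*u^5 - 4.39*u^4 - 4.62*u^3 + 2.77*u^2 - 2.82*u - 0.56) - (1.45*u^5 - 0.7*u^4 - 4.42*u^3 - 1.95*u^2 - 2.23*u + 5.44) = -2.24*u^5 - 3.69*u^4 - 0.2*u^3 + 4.72*u^2 - 0.59*u - 6.0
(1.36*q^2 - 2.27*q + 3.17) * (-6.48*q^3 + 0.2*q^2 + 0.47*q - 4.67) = -8.8128*q^5 + 14.9816*q^4 - 20.3564*q^3 - 6.7841*q^2 + 12.0908*q - 14.8039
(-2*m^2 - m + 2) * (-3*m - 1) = 6*m^3 + 5*m^2 - 5*m - 2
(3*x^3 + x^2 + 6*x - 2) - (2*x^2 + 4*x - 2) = 3*x^3 - x^2 + 2*x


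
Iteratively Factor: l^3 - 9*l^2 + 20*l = (l - 4)*(l^2 - 5*l) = (l - 5)*(l - 4)*(l)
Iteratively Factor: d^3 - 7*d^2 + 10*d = (d - 2)*(d^2 - 5*d) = d*(d - 2)*(d - 5)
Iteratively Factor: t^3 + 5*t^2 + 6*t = (t + 2)*(t^2 + 3*t) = t*(t + 2)*(t + 3)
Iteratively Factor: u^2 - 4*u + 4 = (u - 2)*(u - 2)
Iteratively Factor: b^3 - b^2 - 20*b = (b)*(b^2 - b - 20) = b*(b - 5)*(b + 4)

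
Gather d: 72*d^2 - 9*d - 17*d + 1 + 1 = 72*d^2 - 26*d + 2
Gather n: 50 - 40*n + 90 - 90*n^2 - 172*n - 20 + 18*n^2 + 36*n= -72*n^2 - 176*n + 120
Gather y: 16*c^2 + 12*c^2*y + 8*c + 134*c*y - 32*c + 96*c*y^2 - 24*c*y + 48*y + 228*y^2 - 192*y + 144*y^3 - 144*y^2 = 16*c^2 - 24*c + 144*y^3 + y^2*(96*c + 84) + y*(12*c^2 + 110*c - 144)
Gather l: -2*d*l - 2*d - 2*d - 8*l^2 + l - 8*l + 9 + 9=-4*d - 8*l^2 + l*(-2*d - 7) + 18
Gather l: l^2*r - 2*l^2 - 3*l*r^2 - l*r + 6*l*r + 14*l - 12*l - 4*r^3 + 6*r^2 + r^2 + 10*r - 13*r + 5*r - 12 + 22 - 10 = l^2*(r - 2) + l*(-3*r^2 + 5*r + 2) - 4*r^3 + 7*r^2 + 2*r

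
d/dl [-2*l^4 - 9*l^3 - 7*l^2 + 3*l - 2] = -8*l^3 - 27*l^2 - 14*l + 3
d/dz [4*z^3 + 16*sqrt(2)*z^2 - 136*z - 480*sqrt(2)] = 12*z^2 + 32*sqrt(2)*z - 136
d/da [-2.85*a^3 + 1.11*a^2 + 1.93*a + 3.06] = -8.55*a^2 + 2.22*a + 1.93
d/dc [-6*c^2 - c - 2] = -12*c - 1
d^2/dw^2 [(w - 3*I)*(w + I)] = 2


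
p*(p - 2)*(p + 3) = p^3 + p^2 - 6*p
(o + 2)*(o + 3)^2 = o^3 + 8*o^2 + 21*o + 18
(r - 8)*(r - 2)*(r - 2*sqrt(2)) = r^3 - 10*r^2 - 2*sqrt(2)*r^2 + 16*r + 20*sqrt(2)*r - 32*sqrt(2)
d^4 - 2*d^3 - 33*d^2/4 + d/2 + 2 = (d - 4)*(d - 1/2)*(d + 1/2)*(d + 2)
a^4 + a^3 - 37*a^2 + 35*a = a*(a - 5)*(a - 1)*(a + 7)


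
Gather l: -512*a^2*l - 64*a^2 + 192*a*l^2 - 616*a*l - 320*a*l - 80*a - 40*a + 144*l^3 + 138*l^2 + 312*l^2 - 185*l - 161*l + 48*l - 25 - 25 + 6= -64*a^2 - 120*a + 144*l^3 + l^2*(192*a + 450) + l*(-512*a^2 - 936*a - 298) - 44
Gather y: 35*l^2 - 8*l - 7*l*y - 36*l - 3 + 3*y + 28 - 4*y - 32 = 35*l^2 - 44*l + y*(-7*l - 1) - 7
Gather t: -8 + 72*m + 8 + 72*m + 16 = 144*m + 16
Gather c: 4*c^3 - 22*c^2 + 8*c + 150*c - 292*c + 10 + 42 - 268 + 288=4*c^3 - 22*c^2 - 134*c + 72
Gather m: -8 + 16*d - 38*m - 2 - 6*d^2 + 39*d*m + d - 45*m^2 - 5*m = -6*d^2 + 17*d - 45*m^2 + m*(39*d - 43) - 10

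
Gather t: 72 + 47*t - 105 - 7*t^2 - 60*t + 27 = -7*t^2 - 13*t - 6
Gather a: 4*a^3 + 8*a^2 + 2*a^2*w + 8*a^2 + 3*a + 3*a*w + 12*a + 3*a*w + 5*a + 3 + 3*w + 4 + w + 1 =4*a^3 + a^2*(2*w + 16) + a*(6*w + 20) + 4*w + 8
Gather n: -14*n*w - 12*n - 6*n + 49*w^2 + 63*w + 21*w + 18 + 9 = n*(-14*w - 18) + 49*w^2 + 84*w + 27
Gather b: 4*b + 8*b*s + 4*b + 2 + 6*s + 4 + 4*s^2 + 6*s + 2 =b*(8*s + 8) + 4*s^2 + 12*s + 8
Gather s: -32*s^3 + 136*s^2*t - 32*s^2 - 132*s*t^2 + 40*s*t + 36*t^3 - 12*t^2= -32*s^3 + s^2*(136*t - 32) + s*(-132*t^2 + 40*t) + 36*t^3 - 12*t^2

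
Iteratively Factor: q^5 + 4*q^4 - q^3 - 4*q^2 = (q + 4)*(q^4 - q^2) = (q - 1)*(q + 4)*(q^3 + q^2) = q*(q - 1)*(q + 4)*(q^2 + q) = q^2*(q - 1)*(q + 4)*(q + 1)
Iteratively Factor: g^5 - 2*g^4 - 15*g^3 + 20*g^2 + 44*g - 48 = (g - 1)*(g^4 - g^3 - 16*g^2 + 4*g + 48) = (g - 1)*(g + 3)*(g^3 - 4*g^2 - 4*g + 16) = (g - 4)*(g - 1)*(g + 3)*(g^2 - 4) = (g - 4)*(g - 2)*(g - 1)*(g + 3)*(g + 2)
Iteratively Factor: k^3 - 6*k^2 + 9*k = (k)*(k^2 - 6*k + 9) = k*(k - 3)*(k - 3)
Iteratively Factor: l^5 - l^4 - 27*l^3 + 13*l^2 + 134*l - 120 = (l - 2)*(l^4 + l^3 - 25*l^2 - 37*l + 60) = (l - 2)*(l - 1)*(l^3 + 2*l^2 - 23*l - 60) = (l - 5)*(l - 2)*(l - 1)*(l^2 + 7*l + 12) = (l - 5)*(l - 2)*(l - 1)*(l + 4)*(l + 3)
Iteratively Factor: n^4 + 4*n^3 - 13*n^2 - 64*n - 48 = (n - 4)*(n^3 + 8*n^2 + 19*n + 12) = (n - 4)*(n + 4)*(n^2 + 4*n + 3) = (n - 4)*(n + 1)*(n + 4)*(n + 3)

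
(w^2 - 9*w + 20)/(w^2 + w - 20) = (w - 5)/(w + 5)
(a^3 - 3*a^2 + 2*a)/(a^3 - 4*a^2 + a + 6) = a*(a - 1)/(a^2 - 2*a - 3)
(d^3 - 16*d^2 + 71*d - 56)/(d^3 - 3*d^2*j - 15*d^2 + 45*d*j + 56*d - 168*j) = (d - 1)/(d - 3*j)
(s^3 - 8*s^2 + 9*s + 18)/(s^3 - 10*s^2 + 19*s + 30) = (s - 3)/(s - 5)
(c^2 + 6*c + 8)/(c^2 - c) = (c^2 + 6*c + 8)/(c*(c - 1))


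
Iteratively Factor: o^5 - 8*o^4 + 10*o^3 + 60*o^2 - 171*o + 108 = (o - 3)*(o^4 - 5*o^3 - 5*o^2 + 45*o - 36) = (o - 4)*(o - 3)*(o^3 - o^2 - 9*o + 9) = (o - 4)*(o - 3)^2*(o^2 + 2*o - 3) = (o - 4)*(o - 3)^2*(o + 3)*(o - 1)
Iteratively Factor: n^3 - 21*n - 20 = (n + 1)*(n^2 - n - 20) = (n + 1)*(n + 4)*(n - 5)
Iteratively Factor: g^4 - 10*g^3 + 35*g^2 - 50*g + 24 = (g - 2)*(g^3 - 8*g^2 + 19*g - 12) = (g - 2)*(g - 1)*(g^2 - 7*g + 12) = (g - 4)*(g - 2)*(g - 1)*(g - 3)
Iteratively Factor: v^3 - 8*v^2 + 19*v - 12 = (v - 3)*(v^2 - 5*v + 4) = (v - 3)*(v - 1)*(v - 4)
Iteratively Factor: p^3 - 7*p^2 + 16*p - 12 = (p - 2)*(p^2 - 5*p + 6) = (p - 2)^2*(p - 3)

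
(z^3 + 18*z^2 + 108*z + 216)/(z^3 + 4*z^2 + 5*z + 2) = (z^3 + 18*z^2 + 108*z + 216)/(z^3 + 4*z^2 + 5*z + 2)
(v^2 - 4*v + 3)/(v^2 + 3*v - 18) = (v - 1)/(v + 6)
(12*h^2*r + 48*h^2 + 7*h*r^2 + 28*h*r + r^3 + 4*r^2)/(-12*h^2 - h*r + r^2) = (4*h*r + 16*h + r^2 + 4*r)/(-4*h + r)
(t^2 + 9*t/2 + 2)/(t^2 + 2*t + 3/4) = 2*(t + 4)/(2*t + 3)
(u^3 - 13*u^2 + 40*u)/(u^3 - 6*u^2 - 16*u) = (u - 5)/(u + 2)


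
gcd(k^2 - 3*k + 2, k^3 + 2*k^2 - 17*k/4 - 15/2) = k - 2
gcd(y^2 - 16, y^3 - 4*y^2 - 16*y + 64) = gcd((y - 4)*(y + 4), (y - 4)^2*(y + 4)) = y^2 - 16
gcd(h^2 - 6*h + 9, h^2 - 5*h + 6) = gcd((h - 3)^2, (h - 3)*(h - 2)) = h - 3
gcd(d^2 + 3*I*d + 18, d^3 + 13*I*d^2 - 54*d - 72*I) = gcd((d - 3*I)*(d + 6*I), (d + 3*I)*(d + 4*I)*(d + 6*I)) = d + 6*I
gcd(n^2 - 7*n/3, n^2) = n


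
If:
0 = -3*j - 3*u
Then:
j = -u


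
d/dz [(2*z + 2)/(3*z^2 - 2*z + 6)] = 2*(-3*z^2 - 6*z + 8)/(9*z^4 - 12*z^3 + 40*z^2 - 24*z + 36)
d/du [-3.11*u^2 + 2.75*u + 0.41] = 2.75 - 6.22*u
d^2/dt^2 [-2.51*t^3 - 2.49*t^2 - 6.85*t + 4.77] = -15.06*t - 4.98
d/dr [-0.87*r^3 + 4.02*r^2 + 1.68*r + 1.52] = -2.61*r^2 + 8.04*r + 1.68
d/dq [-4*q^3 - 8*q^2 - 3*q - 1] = -12*q^2 - 16*q - 3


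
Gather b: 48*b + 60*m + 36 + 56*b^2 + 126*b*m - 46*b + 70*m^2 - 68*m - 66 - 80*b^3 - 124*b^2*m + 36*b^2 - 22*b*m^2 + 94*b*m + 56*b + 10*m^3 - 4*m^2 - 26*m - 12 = -80*b^3 + b^2*(92 - 124*m) + b*(-22*m^2 + 220*m + 58) + 10*m^3 + 66*m^2 - 34*m - 42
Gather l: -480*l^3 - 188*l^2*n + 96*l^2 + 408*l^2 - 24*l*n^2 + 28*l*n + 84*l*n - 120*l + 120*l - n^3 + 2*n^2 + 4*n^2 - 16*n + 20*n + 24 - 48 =-480*l^3 + l^2*(504 - 188*n) + l*(-24*n^2 + 112*n) - n^3 + 6*n^2 + 4*n - 24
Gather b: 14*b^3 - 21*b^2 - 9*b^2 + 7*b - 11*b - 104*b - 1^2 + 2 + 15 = 14*b^3 - 30*b^2 - 108*b + 16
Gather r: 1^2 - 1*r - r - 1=-2*r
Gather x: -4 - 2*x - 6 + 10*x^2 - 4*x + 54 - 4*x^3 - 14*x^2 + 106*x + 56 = -4*x^3 - 4*x^2 + 100*x + 100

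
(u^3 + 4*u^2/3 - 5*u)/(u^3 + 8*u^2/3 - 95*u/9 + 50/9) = 3*u*(u + 3)/(3*u^2 + 13*u - 10)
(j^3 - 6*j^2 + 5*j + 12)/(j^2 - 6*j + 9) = (j^2 - 3*j - 4)/(j - 3)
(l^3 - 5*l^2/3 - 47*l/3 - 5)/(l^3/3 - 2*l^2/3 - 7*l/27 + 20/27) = 9*(3*l^3 - 5*l^2 - 47*l - 15)/(9*l^3 - 18*l^2 - 7*l + 20)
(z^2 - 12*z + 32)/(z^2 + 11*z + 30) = (z^2 - 12*z + 32)/(z^2 + 11*z + 30)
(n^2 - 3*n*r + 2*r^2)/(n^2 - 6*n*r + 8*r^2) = (-n + r)/(-n + 4*r)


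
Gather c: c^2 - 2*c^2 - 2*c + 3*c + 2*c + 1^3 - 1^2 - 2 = -c^2 + 3*c - 2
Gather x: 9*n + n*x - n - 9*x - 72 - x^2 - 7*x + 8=8*n - x^2 + x*(n - 16) - 64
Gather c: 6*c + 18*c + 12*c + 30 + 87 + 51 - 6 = 36*c + 162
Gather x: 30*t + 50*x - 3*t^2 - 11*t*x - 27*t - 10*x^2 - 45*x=-3*t^2 + 3*t - 10*x^2 + x*(5 - 11*t)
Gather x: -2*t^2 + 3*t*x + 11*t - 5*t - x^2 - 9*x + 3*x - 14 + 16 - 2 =-2*t^2 + 6*t - x^2 + x*(3*t - 6)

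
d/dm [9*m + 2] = 9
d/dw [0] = 0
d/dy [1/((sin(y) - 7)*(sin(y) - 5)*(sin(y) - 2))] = (-3*sin(y)^2 + 28*sin(y) - 59)*cos(y)/((sin(y) - 7)^2*(sin(y) - 5)^2*(sin(y) - 2)^2)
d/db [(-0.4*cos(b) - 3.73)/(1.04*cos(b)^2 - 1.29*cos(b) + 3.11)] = (-0.416*cos(b)^2 - 7.7584*cos(b) + 6.0557)*sin(b)/(1.0816*cos(b)^4 - 2.6832*cos(b)^3 + 8.1329*cos(b)^2 - 8.0238*cos(b) + 9.6721)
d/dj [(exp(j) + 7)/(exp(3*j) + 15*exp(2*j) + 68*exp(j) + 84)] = 2*(-exp(j) - 4)*exp(j)/(exp(4*j) + 16*exp(3*j) + 88*exp(2*j) + 192*exp(j) + 144)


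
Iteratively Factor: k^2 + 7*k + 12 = (k + 4)*(k + 3)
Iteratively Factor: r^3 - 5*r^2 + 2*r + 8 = (r - 2)*(r^2 - 3*r - 4) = (r - 2)*(r + 1)*(r - 4)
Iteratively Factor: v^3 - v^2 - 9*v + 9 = (v - 3)*(v^2 + 2*v - 3) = (v - 3)*(v - 1)*(v + 3)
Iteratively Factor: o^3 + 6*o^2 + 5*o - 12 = (o + 4)*(o^2 + 2*o - 3) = (o + 3)*(o + 4)*(o - 1)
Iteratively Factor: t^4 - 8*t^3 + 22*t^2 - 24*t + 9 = (t - 1)*(t^3 - 7*t^2 + 15*t - 9) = (t - 3)*(t - 1)*(t^2 - 4*t + 3) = (t - 3)*(t - 1)^2*(t - 3)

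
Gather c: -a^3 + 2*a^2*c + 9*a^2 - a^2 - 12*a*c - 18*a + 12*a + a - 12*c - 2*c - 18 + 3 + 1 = -a^3 + 8*a^2 - 5*a + c*(2*a^2 - 12*a - 14) - 14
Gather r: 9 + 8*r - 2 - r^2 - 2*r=-r^2 + 6*r + 7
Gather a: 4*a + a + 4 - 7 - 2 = 5*a - 5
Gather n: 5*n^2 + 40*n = 5*n^2 + 40*n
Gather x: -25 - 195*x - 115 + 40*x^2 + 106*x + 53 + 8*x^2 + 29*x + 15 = 48*x^2 - 60*x - 72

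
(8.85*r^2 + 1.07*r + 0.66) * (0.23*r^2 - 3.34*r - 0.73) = 2.0355*r^4 - 29.3129*r^3 - 9.8825*r^2 - 2.9855*r - 0.4818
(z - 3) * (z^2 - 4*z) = z^3 - 7*z^2 + 12*z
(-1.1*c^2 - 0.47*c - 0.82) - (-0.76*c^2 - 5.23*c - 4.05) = -0.34*c^2 + 4.76*c + 3.23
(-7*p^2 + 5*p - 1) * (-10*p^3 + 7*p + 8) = 70*p^5 - 50*p^4 - 39*p^3 - 21*p^2 + 33*p - 8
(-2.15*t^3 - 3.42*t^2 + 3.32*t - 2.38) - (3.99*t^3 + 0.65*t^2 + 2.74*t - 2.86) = -6.14*t^3 - 4.07*t^2 + 0.58*t + 0.48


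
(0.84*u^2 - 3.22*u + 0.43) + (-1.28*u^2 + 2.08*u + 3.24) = -0.44*u^2 - 1.14*u + 3.67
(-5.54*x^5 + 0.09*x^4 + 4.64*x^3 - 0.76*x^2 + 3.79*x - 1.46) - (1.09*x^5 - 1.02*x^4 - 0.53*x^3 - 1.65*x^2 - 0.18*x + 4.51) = -6.63*x^5 + 1.11*x^4 + 5.17*x^3 + 0.89*x^2 + 3.97*x - 5.97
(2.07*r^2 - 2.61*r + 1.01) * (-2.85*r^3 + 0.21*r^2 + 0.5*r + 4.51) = -5.8995*r^5 + 7.8732*r^4 - 2.3916*r^3 + 8.2428*r^2 - 11.2661*r + 4.5551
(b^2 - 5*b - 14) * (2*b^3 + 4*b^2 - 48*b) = 2*b^5 - 6*b^4 - 96*b^3 + 184*b^2 + 672*b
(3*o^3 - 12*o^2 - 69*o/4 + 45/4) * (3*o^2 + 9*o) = 9*o^5 - 9*o^4 - 639*o^3/4 - 243*o^2/2 + 405*o/4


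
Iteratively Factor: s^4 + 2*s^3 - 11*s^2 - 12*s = (s - 3)*(s^3 + 5*s^2 + 4*s) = s*(s - 3)*(s^2 + 5*s + 4) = s*(s - 3)*(s + 1)*(s + 4)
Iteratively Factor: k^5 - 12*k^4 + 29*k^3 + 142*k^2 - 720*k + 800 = (k - 4)*(k^4 - 8*k^3 - 3*k^2 + 130*k - 200) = (k - 5)*(k - 4)*(k^3 - 3*k^2 - 18*k + 40) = (k - 5)*(k - 4)*(k - 2)*(k^2 - k - 20) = (k - 5)*(k - 4)*(k - 2)*(k + 4)*(k - 5)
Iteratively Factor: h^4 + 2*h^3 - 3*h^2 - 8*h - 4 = (h + 2)*(h^3 - 3*h - 2) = (h + 1)*(h + 2)*(h^2 - h - 2) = (h - 2)*(h + 1)*(h + 2)*(h + 1)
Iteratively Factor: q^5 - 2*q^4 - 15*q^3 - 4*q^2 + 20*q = (q + 2)*(q^4 - 4*q^3 - 7*q^2 + 10*q) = (q - 1)*(q + 2)*(q^3 - 3*q^2 - 10*q) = (q - 5)*(q - 1)*(q + 2)*(q^2 + 2*q) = (q - 5)*(q - 1)*(q + 2)^2*(q)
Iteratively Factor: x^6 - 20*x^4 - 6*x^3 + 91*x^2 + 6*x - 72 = (x + 3)*(x^5 - 3*x^4 - 11*x^3 + 27*x^2 + 10*x - 24) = (x + 3)^2*(x^4 - 6*x^3 + 7*x^2 + 6*x - 8) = (x - 1)*(x + 3)^2*(x^3 - 5*x^2 + 2*x + 8) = (x - 1)*(x + 1)*(x + 3)^2*(x^2 - 6*x + 8) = (x - 2)*(x - 1)*(x + 1)*(x + 3)^2*(x - 4)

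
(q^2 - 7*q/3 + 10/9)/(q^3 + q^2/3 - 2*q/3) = (q - 5/3)/(q*(q + 1))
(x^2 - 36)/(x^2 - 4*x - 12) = (x + 6)/(x + 2)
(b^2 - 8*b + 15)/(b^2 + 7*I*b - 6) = (b^2 - 8*b + 15)/(b^2 + 7*I*b - 6)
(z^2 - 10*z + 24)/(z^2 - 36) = (z - 4)/(z + 6)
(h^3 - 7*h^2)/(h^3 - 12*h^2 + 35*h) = h/(h - 5)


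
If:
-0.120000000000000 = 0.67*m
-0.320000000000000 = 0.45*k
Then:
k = -0.71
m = -0.18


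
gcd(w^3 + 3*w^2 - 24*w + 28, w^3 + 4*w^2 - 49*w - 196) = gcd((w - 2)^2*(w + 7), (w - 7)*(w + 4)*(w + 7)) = w + 7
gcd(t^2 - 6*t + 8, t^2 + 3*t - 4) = 1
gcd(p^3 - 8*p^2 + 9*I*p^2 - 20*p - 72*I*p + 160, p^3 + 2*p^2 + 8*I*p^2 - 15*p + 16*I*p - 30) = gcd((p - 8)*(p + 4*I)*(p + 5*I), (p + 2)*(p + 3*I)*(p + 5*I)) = p + 5*I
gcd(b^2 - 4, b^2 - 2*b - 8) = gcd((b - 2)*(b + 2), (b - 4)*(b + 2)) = b + 2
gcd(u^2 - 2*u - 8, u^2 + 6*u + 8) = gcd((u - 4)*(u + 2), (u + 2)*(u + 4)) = u + 2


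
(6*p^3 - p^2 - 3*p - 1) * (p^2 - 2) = 6*p^5 - p^4 - 15*p^3 + p^2 + 6*p + 2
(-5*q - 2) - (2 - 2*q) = -3*q - 4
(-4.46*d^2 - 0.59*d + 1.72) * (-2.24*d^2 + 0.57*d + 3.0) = 9.9904*d^4 - 1.2206*d^3 - 17.5691*d^2 - 0.7896*d + 5.16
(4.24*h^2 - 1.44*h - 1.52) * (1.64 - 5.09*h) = -21.5816*h^3 + 14.2832*h^2 + 5.3752*h - 2.4928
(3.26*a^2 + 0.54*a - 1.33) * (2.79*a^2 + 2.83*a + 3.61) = 9.0954*a^4 + 10.7324*a^3 + 9.5861*a^2 - 1.8145*a - 4.8013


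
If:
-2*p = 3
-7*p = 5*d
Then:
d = 21/10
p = -3/2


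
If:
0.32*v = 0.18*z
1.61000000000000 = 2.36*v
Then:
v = 0.68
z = 1.21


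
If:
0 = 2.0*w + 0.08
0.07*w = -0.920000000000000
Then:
No Solution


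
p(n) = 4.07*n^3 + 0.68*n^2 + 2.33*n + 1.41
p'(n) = 12.21*n^2 + 1.36*n + 2.33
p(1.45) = 18.63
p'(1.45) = 29.97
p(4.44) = 381.40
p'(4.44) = 249.07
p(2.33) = 62.01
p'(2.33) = 71.79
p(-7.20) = -1499.23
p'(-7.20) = 625.50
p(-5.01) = -505.00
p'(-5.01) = 301.99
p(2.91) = 114.24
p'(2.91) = 109.68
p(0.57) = 3.71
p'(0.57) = 7.07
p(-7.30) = -1562.66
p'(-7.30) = 643.07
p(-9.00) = -2931.51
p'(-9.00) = 979.10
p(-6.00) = -867.21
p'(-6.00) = 433.73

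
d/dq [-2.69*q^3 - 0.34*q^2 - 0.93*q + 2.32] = -8.07*q^2 - 0.68*q - 0.93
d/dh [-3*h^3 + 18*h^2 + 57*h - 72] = -9*h^2 + 36*h + 57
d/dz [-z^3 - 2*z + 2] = -3*z^2 - 2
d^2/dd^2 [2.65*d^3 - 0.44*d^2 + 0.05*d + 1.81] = 15.9*d - 0.88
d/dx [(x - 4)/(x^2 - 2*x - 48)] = (x^2 - 2*x - 2*(x - 4)*(x - 1) - 48)/(-x^2 + 2*x + 48)^2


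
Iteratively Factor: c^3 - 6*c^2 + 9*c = (c - 3)*(c^2 - 3*c) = c*(c - 3)*(c - 3)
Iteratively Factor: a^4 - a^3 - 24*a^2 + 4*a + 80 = (a - 5)*(a^3 + 4*a^2 - 4*a - 16) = (a - 5)*(a + 2)*(a^2 + 2*a - 8) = (a - 5)*(a + 2)*(a + 4)*(a - 2)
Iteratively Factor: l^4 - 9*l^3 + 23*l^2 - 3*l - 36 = (l - 3)*(l^3 - 6*l^2 + 5*l + 12) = (l - 3)^2*(l^2 - 3*l - 4) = (l - 3)^2*(l + 1)*(l - 4)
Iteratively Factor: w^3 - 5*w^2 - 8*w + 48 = (w - 4)*(w^2 - w - 12) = (w - 4)^2*(w + 3)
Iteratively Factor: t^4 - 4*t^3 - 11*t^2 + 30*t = (t + 3)*(t^3 - 7*t^2 + 10*t) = (t - 5)*(t + 3)*(t^2 - 2*t) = (t - 5)*(t - 2)*(t + 3)*(t)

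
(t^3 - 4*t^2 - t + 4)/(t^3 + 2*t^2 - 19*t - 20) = (t - 1)/(t + 5)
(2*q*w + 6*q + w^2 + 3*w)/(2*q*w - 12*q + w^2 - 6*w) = (w + 3)/(w - 6)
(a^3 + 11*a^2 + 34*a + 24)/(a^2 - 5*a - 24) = (a^3 + 11*a^2 + 34*a + 24)/(a^2 - 5*a - 24)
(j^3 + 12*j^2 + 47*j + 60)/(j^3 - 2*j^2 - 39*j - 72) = (j^2 + 9*j + 20)/(j^2 - 5*j - 24)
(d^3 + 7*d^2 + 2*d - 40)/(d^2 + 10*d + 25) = (d^2 + 2*d - 8)/(d + 5)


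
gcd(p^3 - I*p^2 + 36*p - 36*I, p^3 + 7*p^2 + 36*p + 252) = p^2 + 36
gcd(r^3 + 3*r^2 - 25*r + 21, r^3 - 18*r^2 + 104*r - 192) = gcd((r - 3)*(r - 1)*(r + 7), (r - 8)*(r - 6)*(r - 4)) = 1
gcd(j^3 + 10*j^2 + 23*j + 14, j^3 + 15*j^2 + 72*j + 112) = j + 7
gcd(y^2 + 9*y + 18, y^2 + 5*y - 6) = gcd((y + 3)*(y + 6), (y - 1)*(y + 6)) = y + 6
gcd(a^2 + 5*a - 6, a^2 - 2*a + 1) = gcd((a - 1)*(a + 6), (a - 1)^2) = a - 1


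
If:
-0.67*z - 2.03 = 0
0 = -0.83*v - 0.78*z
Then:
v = 2.85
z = -3.03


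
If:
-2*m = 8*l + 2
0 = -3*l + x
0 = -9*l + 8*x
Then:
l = 0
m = -1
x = 0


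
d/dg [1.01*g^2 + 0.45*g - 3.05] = 2.02*g + 0.45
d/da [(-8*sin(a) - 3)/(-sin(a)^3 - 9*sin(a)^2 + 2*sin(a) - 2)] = (-16*sin(a)^3 - 81*sin(a)^2 - 54*sin(a) + 22)*cos(a)/(sin(a)^3 + 9*sin(a)^2 - 2*sin(a) + 2)^2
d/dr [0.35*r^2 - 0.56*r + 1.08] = 0.7*r - 0.56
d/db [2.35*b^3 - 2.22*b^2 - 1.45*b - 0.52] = 7.05*b^2 - 4.44*b - 1.45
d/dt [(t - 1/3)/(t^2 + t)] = (-3*t^2 + 2*t + 1)/(3*t^2*(t^2 + 2*t + 1))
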